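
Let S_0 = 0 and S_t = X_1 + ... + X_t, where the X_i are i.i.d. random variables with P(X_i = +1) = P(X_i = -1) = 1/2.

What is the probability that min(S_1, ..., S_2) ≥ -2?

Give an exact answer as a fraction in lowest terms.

Let f(t,s) = #length-t paths at position s with S_1..S_t all ≥ -2.
f(t,s) = f(t-1,s-1) + f(t-1,s+1) for s ≥ -2; f(t,s) = 0 for s < -2.
t=0: f(0,0)=1
t=1: f(1,-1)=1 f(1,1)=1
t=2: f(2,-2)=1 f(2,0)=2 f(2,2)=1
Σ_s f(2,s) = 4
P = 4/4 = 1

Answer: 1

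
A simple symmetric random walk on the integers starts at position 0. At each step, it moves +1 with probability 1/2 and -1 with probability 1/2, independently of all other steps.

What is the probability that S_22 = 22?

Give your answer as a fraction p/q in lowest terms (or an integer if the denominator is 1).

To reach position 22 after 22 steps: need 22 steps of +1 and 0 of -1.
Favorable paths: C(22,22) = 1
Total paths: 2^22 = 4194304
P = 1/4194304 = 1/4194304

Answer: 1/4194304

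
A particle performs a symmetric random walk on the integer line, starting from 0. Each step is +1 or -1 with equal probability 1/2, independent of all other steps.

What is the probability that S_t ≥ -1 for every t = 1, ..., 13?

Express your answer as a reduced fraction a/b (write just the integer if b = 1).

Answer: 429/1024

Derivation:
Let f(t,s) = #length-t paths at position s with S_1..S_t all ≥ -1.
f(t,s) = f(t-1,s-1) + f(t-1,s+1) for s ≥ -1; f(t,s) = 0 for s < -1.
t=0: f(0,0)=1
t=1: f(1,-1)=1 f(1,1)=1
t=2: f(2,0)=2 f(2,2)=1
t=3: f(3,-1)=2 f(3,1)=3 f(3,3)=1
t=4: f(4,0)=5 f(4,2)=4 f(4,4)=1
t=5: f(5,-1)=5 f(5,1)=9 f(5,3)=5 f(5,5)=1
t=6: f(6,0)=14 f(6,2)=14 f(6,4)=6 f(6,6)=1
t=7: f(7,-1)=14 f(7,1)=28 f(7,3)=20 f(7,5)=7 f(7,7)=1
t=8: f(8,0)=42 f(8,2)=48 f(8,4)=27 f(8,6)=8 f(8,8)=1
t=9: f(9,-1)=42 f(9,1)=90 f(9,3)=75 f(9,5)=35 f(9,7)=9 f(9,9)=1
t=10: f(10,0)=132 f(10,2)=165 f(10,4)=110 f(10,6)=44 f(10,8)=10 f(10,10)=1
t=11: f(11,-1)=132 f(11,1)=297 f(11,3)=275 f(11,5)=154 f(11,7)=54 f(11,9)=11 f(11,11)=1
t=12: f(12,0)=429 f(12,2)=572 f(12,4)=429 f(12,6)=208 f(12,8)=65 f(12,10)=12 f(12,12)=1
t=13: f(13,-1)=429 f(13,1)=1001 f(13,3)=1001 f(13,5)=637 f(13,7)=273 f(13,9)=77 f(13,11)=13 f(13,13)=1
Σ_s f(13,s) = 3432
P = 3432/8192 = 429/1024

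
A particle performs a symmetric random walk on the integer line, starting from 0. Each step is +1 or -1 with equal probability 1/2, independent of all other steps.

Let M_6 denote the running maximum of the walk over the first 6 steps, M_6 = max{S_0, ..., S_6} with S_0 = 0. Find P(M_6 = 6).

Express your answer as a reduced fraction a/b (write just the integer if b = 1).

Answer: 1/64

Derivation:
Let M_6 = max(S_0,...,S_6). Use the reflection principle: for j ≥ 1, #{paths with M_6 ≥ j} = #{S_6 ≥ j} + #{S_6 ≥ j+1}.
By reflection, #{M_6 ≥ 6} = #{S_6 ≥ 6} + #{S_6 ≥ 7} = 1 + 0 = 1.
#{M_6 ≥ 7} = #{S_6 ≥ 7} + #{S_6 ≥ 8} = 0 + 0 = 0.
#{M_6 = 6} = 1 - 0 = 1.
P(M_6 = 6) = 1/64 = 1/64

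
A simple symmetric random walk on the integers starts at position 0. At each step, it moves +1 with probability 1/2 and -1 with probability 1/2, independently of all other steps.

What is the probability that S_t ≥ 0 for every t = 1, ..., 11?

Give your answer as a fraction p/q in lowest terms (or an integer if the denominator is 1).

Answer: 231/1024

Derivation:
Let f(t,s) = #length-t paths at position s with S_1..S_t all ≥ 0.
f(t,s) = f(t-1,s-1) + f(t-1,s+1) for s ≥ 0; f(t,s) = 0 for s < 0.
t=0: f(0,0)=1
t=1: f(1,1)=1
t=2: f(2,0)=1 f(2,2)=1
t=3: f(3,1)=2 f(3,3)=1
t=4: f(4,0)=2 f(4,2)=3 f(4,4)=1
t=5: f(5,1)=5 f(5,3)=4 f(5,5)=1
t=6: f(6,0)=5 f(6,2)=9 f(6,4)=5 f(6,6)=1
t=7: f(7,1)=14 f(7,3)=14 f(7,5)=6 f(7,7)=1
t=8: f(8,0)=14 f(8,2)=28 f(8,4)=20 f(8,6)=7 f(8,8)=1
t=9: f(9,1)=42 f(9,3)=48 f(9,5)=27 f(9,7)=8 f(9,9)=1
t=10: f(10,0)=42 f(10,2)=90 f(10,4)=75 f(10,6)=35 f(10,8)=9 f(10,10)=1
t=11: f(11,1)=132 f(11,3)=165 f(11,5)=110 f(11,7)=44 f(11,9)=10 f(11,11)=1
Σ_s f(11,s) = 462
P = 462/2048 = 231/1024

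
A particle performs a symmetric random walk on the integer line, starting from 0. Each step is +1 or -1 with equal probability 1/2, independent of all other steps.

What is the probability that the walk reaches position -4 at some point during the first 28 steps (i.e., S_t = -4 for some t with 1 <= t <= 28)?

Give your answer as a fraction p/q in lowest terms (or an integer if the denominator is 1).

Answer: 123012781/268435456

Derivation:
Count via complement. Let g(t,s) = #length-t paths at position s with S_1..S_t all ≠ -4.
g(t,s) = g(t-1,s-1) + g(t-1,s+1) for s ≠ -4; g(t,-4) = 0.
t=0: g(0,0)=1
t=1: g(1,-1)=1 g(1,1)=1
t=2: g(2,-2)=1 g(2,0)=2 g(2,2)=1
t=3: g(3,-3)=1 g(3,-1)=3 g(3,1)=3 g(3,3)=1
t=4: g(4,-2)=4 g(4,0)=6 g(4,2)=4 g(4,4)=1
t=5: g(5,-3)=4 g(5,-1)=10 g(5,1)=10 g(5,3)=5 g(5,5)=1
t=6: g(6,-2)=14 g(6,0)=20 g(6,2)=15 g(6,4)=6 g(6,6)=1
t=7: g(7,-3)=14 g(7,-1)=34 g(7,1)=35 g(7,3)=21 g(7,5)=7 g(7,7)=1
t=8: g(8,-2)=48 g(8,0)=69 g(8,2)=56 g(8,4)=28 g(8,6)=8 g(8,8)=1
t=9: g(9,-3)=48 g(9,-1)=117 g(9,1)=125 g(9,3)=84 g(9,5)=36 g(9,7)=9 g(9,9)=1
t=10: g(10,-2)=165 g(10,0)=242 g(10,2)=209 g(10,4)=120 g(10,6)=45 g(10,8)=10 g(10,10)=1
t=11: g(11,-3)=165 g(11,-1)=407 g(11,1)=451 g(11,3)=329 g(11,5)=165 g(11,7)=55 g(11,9)=11 g(11,11)=1
t=12: g(12,-2)=572 g(12,0)=858 g(12,2)=780 g(12,4)=494 g(12,6)=220 g(12,8)=66 g(12,10)=12 g(12,12)=1
t=13: g(13,-3)=572 g(13,-1)=1430 g(13,1)=1638 g(13,3)=1274 g(13,5)=714 g(13,7)=286 g(13,9)=78 g(13,11)=13 g(13,13)=1
t=14: g(14,-2)=2002 g(14,0)=3068 g(14,2)=2912 g(14,4)=1988 g(14,6)=1000 g(14,8)=364 g(14,10)=91 g(14,12)=14 g(14,14)=1
t=15: g(15,-3)=2002 g(15,-1)=5070 g(15,1)=5980 g(15,3)=4900 g(15,5)=2988 g(15,7)=1364 g(15,9)=455 g(15,11)=105 g(15,13)=15 g(15,15)=1
t=16: g(16,-2)=7072 g(16,0)=11050 g(16,2)=10880 g(16,4)=7888 g(16,6)=4352 g(16,8)=1819 g(16,10)=560 g(16,12)=120 g(16,14)=16 g(16,16)=1
t=17: g(17,-3)=7072 g(17,-1)=18122 g(17,1)=21930 g(17,3)=18768 g(17,5)=12240 g(17,7)=6171 g(17,9)=2379 g(17,11)=680 g(17,13)=136 g(17,15)=17 g(17,17)=1
t=18: g(18,-2)=25194 g(18,0)=40052 g(18,2)=40698 g(18,4)=31008 g(18,6)=18411 g(18,8)=8550 g(18,10)=3059 g(18,12)=816 g(18,14)=153 g(18,16)=18 g(18,18)=1
t=19: g(19,-3)=25194 g(19,-1)=65246 g(19,1)=80750 g(19,3)=71706 g(19,5)=49419 g(19,7)=26961 g(19,9)=11609 g(19,11)=3875 g(19,13)=969 g(19,15)=171 g(19,17)=19 g(19,19)=1
t=20: g(20,-2)=90440 g(20,0)=145996 g(20,2)=152456 g(20,4)=121125 g(20,6)=76380 g(20,8)=38570 g(20,10)=15484 g(20,12)=4844 g(20,14)=1140 g(20,16)=190 g(20,18)=20 g(20,20)=1
t=21: g(21,-3)=90440 g(21,-1)=236436 g(21,1)=298452 g(21,3)=273581 g(21,5)=197505 g(21,7)=114950 g(21,9)=54054 g(21,11)=20328 g(21,13)=5984 g(21,15)=1330 g(21,17)=210 g(21,19)=21 g(21,21)=1
t=22: g(22,-2)=326876 g(22,0)=534888 g(22,2)=572033 g(22,4)=471086 g(22,6)=312455 g(22,8)=169004 g(22,10)=74382 g(22,12)=26312 g(22,14)=7314 g(22,16)=1540 g(22,18)=231 g(22,20)=22 g(22,22)=1
t=23: g(23,-3)=326876 g(23,-1)=861764 g(23,1)=1106921 g(23,3)=1043119 g(23,5)=783541 g(23,7)=481459 g(23,9)=243386 g(23,11)=100694 g(23,13)=33626 g(23,15)=8854 g(23,17)=1771 g(23,19)=253 g(23,21)=23 g(23,23)=1
t=24: g(24,-2)=1188640 g(24,0)=1968685 g(24,2)=2150040 g(24,4)=1826660 g(24,6)=1265000 g(24,8)=724845 g(24,10)=344080 g(24,12)=134320 g(24,14)=42480 g(24,16)=10625 g(24,18)=2024 g(24,20)=276 g(24,22)=24 g(24,24)=1
t=25: g(25,-3)=1188640 g(25,-1)=3157325 g(25,1)=4118725 g(25,3)=3976700 g(25,5)=3091660 g(25,7)=1989845 g(25,9)=1068925 g(25,11)=478400 g(25,13)=176800 g(25,15)=53105 g(25,17)=12649 g(25,19)=2300 g(25,21)=300 g(25,23)=25 g(25,25)=1
t=26: g(26,-2)=4345965 g(26,0)=7276050 g(26,2)=8095425 g(26,4)=7068360 g(26,6)=5081505 g(26,8)=3058770 g(26,10)=1547325 g(26,12)=655200 g(26,14)=229905 g(26,16)=65754 g(26,18)=14949 g(26,20)=2600 g(26,22)=325 g(26,24)=26 g(26,26)=1
t=27: g(27,-3)=4345965 g(27,-1)=11622015 g(27,1)=15371475 g(27,3)=15163785 g(27,5)=12149865 g(27,7)=8140275 g(27,9)=4606095 g(27,11)=2202525 g(27,13)=885105 g(27,15)=295659 g(27,17)=80703 g(27,19)=17549 g(27,21)=2925 g(27,23)=351 g(27,25)=27 g(27,27)=1
t=28: g(28,-2)=15967980 g(28,0)=26993490 g(28,2)=30535260 g(28,4)=27313650 g(28,6)=20290140 g(28,8)=12746370 g(28,10)=6808620 g(28,12)=3087630 g(28,14)=1180764 g(28,16)=376362 g(28,18)=98252 g(28,20)=20474 g(28,22)=3276 g(28,24)=378 g(28,26)=28 g(28,28)=1
Paths never hitting -4: Σ_s g(28,s) = 145422675
Paths hitting -4: 2^28 - 145422675 = 123012781
P = 123012781/268435456 = 123012781/268435456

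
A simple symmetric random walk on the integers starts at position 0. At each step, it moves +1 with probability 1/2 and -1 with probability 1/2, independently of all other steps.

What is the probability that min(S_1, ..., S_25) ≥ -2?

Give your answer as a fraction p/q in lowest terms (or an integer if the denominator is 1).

Let f(t,s) = #length-t paths at position s with S_1..S_t all ≥ -2.
f(t,s) = f(t-1,s-1) + f(t-1,s+1) for s ≥ -2; f(t,s) = 0 for s < -2.
t=0: f(0,0)=1
t=1: f(1,-1)=1 f(1,1)=1
t=2: f(2,-2)=1 f(2,0)=2 f(2,2)=1
t=3: f(3,-1)=3 f(3,1)=3 f(3,3)=1
t=4: f(4,-2)=3 f(4,0)=6 f(4,2)=4 f(4,4)=1
t=5: f(5,-1)=9 f(5,1)=10 f(5,3)=5 f(5,5)=1
t=6: f(6,-2)=9 f(6,0)=19 f(6,2)=15 f(6,4)=6 f(6,6)=1
t=7: f(7,-1)=28 f(7,1)=34 f(7,3)=21 f(7,5)=7 f(7,7)=1
t=8: f(8,-2)=28 f(8,0)=62 f(8,2)=55 f(8,4)=28 f(8,6)=8 f(8,8)=1
t=9: f(9,-1)=90 f(9,1)=117 f(9,3)=83 f(9,5)=36 f(9,7)=9 f(9,9)=1
t=10: f(10,-2)=90 f(10,0)=207 f(10,2)=200 f(10,4)=119 f(10,6)=45 f(10,8)=10 f(10,10)=1
t=11: f(11,-1)=297 f(11,1)=407 f(11,3)=319 f(11,5)=164 f(11,7)=55 f(11,9)=11 f(11,11)=1
t=12: f(12,-2)=297 f(12,0)=704 f(12,2)=726 f(12,4)=483 f(12,6)=219 f(12,8)=66 f(12,10)=12 f(12,12)=1
t=13: f(13,-1)=1001 f(13,1)=1430 f(13,3)=1209 f(13,5)=702 f(13,7)=285 f(13,9)=78 f(13,11)=13 f(13,13)=1
t=14: f(14,-2)=1001 f(14,0)=2431 f(14,2)=2639 f(14,4)=1911 f(14,6)=987 f(14,8)=363 f(14,10)=91 f(14,12)=14 f(14,14)=1
t=15: f(15,-1)=3432 f(15,1)=5070 f(15,3)=4550 f(15,5)=2898 f(15,7)=1350 f(15,9)=454 f(15,11)=105 f(15,13)=15 f(15,15)=1
t=16: f(16,-2)=3432 f(16,0)=8502 f(16,2)=9620 f(16,4)=7448 f(16,6)=4248 f(16,8)=1804 f(16,10)=559 f(16,12)=120 f(16,14)=16 f(16,16)=1
t=17: f(17,-1)=11934 f(17,1)=18122 f(17,3)=17068 f(17,5)=11696 f(17,7)=6052 f(17,9)=2363 f(17,11)=679 f(17,13)=136 f(17,15)=17 f(17,17)=1
t=18: f(18,-2)=11934 f(18,0)=30056 f(18,2)=35190 f(18,4)=28764 f(18,6)=17748 f(18,8)=8415 f(18,10)=3042 f(18,12)=815 f(18,14)=153 f(18,16)=18 f(18,18)=1
t=19: f(19,-1)=41990 f(19,1)=65246 f(19,3)=63954 f(19,5)=46512 f(19,7)=26163 f(19,9)=11457 f(19,11)=3857 f(19,13)=968 f(19,15)=171 f(19,17)=19 f(19,19)=1
t=20: f(20,-2)=41990 f(20,0)=107236 f(20,2)=129200 f(20,4)=110466 f(20,6)=72675 f(20,8)=37620 f(20,10)=15314 f(20,12)=4825 f(20,14)=1139 f(20,16)=190 f(20,18)=20 f(20,20)=1
t=21: f(21,-1)=149226 f(21,1)=236436 f(21,3)=239666 f(21,5)=183141 f(21,7)=110295 f(21,9)=52934 f(21,11)=20139 f(21,13)=5964 f(21,15)=1329 f(21,17)=210 f(21,19)=21 f(21,21)=1
t=22: f(22,-2)=149226 f(22,0)=385662 f(22,2)=476102 f(22,4)=422807 f(22,6)=293436 f(22,8)=163229 f(22,10)=73073 f(22,12)=26103 f(22,14)=7293 f(22,16)=1539 f(22,18)=231 f(22,20)=22 f(22,22)=1
t=23: f(23,-1)=534888 f(23,1)=861764 f(23,3)=898909 f(23,5)=716243 f(23,7)=456665 f(23,9)=236302 f(23,11)=99176 f(23,13)=33396 f(23,15)=8832 f(23,17)=1770 f(23,19)=253 f(23,21)=23 f(23,23)=1
t=24: f(24,-2)=534888 f(24,0)=1396652 f(24,2)=1760673 f(24,4)=1615152 f(24,6)=1172908 f(24,8)=692967 f(24,10)=335478 f(24,12)=132572 f(24,14)=42228 f(24,16)=10602 f(24,18)=2023 f(24,20)=276 f(24,22)=24 f(24,24)=1
t=25: f(25,-1)=1931540 f(25,1)=3157325 f(25,3)=3375825 f(25,5)=2788060 f(25,7)=1865875 f(25,9)=1028445 f(25,11)=468050 f(25,13)=174800 f(25,15)=52830 f(25,17)=12625 f(25,19)=2299 f(25,21)=300 f(25,23)=25 f(25,25)=1
Σ_s f(25,s) = 14858000
P = 14858000/33554432 = 928625/2097152

Answer: 928625/2097152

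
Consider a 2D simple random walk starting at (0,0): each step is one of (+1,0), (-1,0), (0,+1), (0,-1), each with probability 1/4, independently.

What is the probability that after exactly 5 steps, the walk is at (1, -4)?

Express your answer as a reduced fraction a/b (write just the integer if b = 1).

Let h be the number of horizontal steps (so 5-h are vertical). To end at (1,-4) need (h+1)/2 right-steps and ((5-h)-4)/2 up-steps.
Sum over h with 1 ≤ h ≤ 1, h ≡ 1 (mod 2), 5-h ≡ 0 (mod 2):
h=1: C(5,1)·C(1,1)·C(4,0) = 5·1·1 = 5
Total favorable: 5
Total paths: 4^5 = 1024
P = 5/1024 = 5/1024

Answer: 5/1024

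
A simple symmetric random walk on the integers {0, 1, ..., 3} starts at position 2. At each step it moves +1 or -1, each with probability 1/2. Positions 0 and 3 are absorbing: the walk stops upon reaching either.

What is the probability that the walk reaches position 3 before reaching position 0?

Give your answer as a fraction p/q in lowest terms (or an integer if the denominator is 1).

Answer: 2/3

Derivation:
Symmetric walk (p = 1/2): the harmonic-function argument gives P(hit 3 before 0 | start at 2) = a/N.
P = 2/3 = 2/3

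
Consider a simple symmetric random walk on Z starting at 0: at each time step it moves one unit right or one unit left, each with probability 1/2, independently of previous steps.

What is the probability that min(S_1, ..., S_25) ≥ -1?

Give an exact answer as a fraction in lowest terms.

Let f(t,s) = #length-t paths at position s with S_1..S_t all ≥ -1.
f(t,s) = f(t-1,s-1) + f(t-1,s+1) for s ≥ -1; f(t,s) = 0 for s < -1.
t=0: f(0,0)=1
t=1: f(1,-1)=1 f(1,1)=1
t=2: f(2,0)=2 f(2,2)=1
t=3: f(3,-1)=2 f(3,1)=3 f(3,3)=1
t=4: f(4,0)=5 f(4,2)=4 f(4,4)=1
t=5: f(5,-1)=5 f(5,1)=9 f(5,3)=5 f(5,5)=1
t=6: f(6,0)=14 f(6,2)=14 f(6,4)=6 f(6,6)=1
t=7: f(7,-1)=14 f(7,1)=28 f(7,3)=20 f(7,5)=7 f(7,7)=1
t=8: f(8,0)=42 f(8,2)=48 f(8,4)=27 f(8,6)=8 f(8,8)=1
t=9: f(9,-1)=42 f(9,1)=90 f(9,3)=75 f(9,5)=35 f(9,7)=9 f(9,9)=1
t=10: f(10,0)=132 f(10,2)=165 f(10,4)=110 f(10,6)=44 f(10,8)=10 f(10,10)=1
t=11: f(11,-1)=132 f(11,1)=297 f(11,3)=275 f(11,5)=154 f(11,7)=54 f(11,9)=11 f(11,11)=1
t=12: f(12,0)=429 f(12,2)=572 f(12,4)=429 f(12,6)=208 f(12,8)=65 f(12,10)=12 f(12,12)=1
t=13: f(13,-1)=429 f(13,1)=1001 f(13,3)=1001 f(13,5)=637 f(13,7)=273 f(13,9)=77 f(13,11)=13 f(13,13)=1
t=14: f(14,0)=1430 f(14,2)=2002 f(14,4)=1638 f(14,6)=910 f(14,8)=350 f(14,10)=90 f(14,12)=14 f(14,14)=1
t=15: f(15,-1)=1430 f(15,1)=3432 f(15,3)=3640 f(15,5)=2548 f(15,7)=1260 f(15,9)=440 f(15,11)=104 f(15,13)=15 f(15,15)=1
t=16: f(16,0)=4862 f(16,2)=7072 f(16,4)=6188 f(16,6)=3808 f(16,8)=1700 f(16,10)=544 f(16,12)=119 f(16,14)=16 f(16,16)=1
t=17: f(17,-1)=4862 f(17,1)=11934 f(17,3)=13260 f(17,5)=9996 f(17,7)=5508 f(17,9)=2244 f(17,11)=663 f(17,13)=135 f(17,15)=17 f(17,17)=1
t=18: f(18,0)=16796 f(18,2)=25194 f(18,4)=23256 f(18,6)=15504 f(18,8)=7752 f(18,10)=2907 f(18,12)=798 f(18,14)=152 f(18,16)=18 f(18,18)=1
t=19: f(19,-1)=16796 f(19,1)=41990 f(19,3)=48450 f(19,5)=38760 f(19,7)=23256 f(19,9)=10659 f(19,11)=3705 f(19,13)=950 f(19,15)=170 f(19,17)=19 f(19,19)=1
t=20: f(20,0)=58786 f(20,2)=90440 f(20,4)=87210 f(20,6)=62016 f(20,8)=33915 f(20,10)=14364 f(20,12)=4655 f(20,14)=1120 f(20,16)=189 f(20,18)=20 f(20,20)=1
t=21: f(21,-1)=58786 f(21,1)=149226 f(21,3)=177650 f(21,5)=149226 f(21,7)=95931 f(21,9)=48279 f(21,11)=19019 f(21,13)=5775 f(21,15)=1309 f(21,17)=209 f(21,19)=21 f(21,21)=1
t=22: f(22,0)=208012 f(22,2)=326876 f(22,4)=326876 f(22,6)=245157 f(22,8)=144210 f(22,10)=67298 f(22,12)=24794 f(22,14)=7084 f(22,16)=1518 f(22,18)=230 f(22,20)=22 f(22,22)=1
t=23: f(23,-1)=208012 f(23,1)=534888 f(23,3)=653752 f(23,5)=572033 f(23,7)=389367 f(23,9)=211508 f(23,11)=92092 f(23,13)=31878 f(23,15)=8602 f(23,17)=1748 f(23,19)=252 f(23,21)=23 f(23,23)=1
t=24: f(24,0)=742900 f(24,2)=1188640 f(24,4)=1225785 f(24,6)=961400 f(24,8)=600875 f(24,10)=303600 f(24,12)=123970 f(24,14)=40480 f(24,16)=10350 f(24,18)=2000 f(24,20)=275 f(24,22)=24 f(24,24)=1
t=25: f(25,-1)=742900 f(25,1)=1931540 f(25,3)=2414425 f(25,5)=2187185 f(25,7)=1562275 f(25,9)=904475 f(25,11)=427570 f(25,13)=164450 f(25,15)=50830 f(25,17)=12350 f(25,19)=2275 f(25,21)=299 f(25,23)=25 f(25,25)=1
Σ_s f(25,s) = 10400600
P = 10400600/33554432 = 1300075/4194304

Answer: 1300075/4194304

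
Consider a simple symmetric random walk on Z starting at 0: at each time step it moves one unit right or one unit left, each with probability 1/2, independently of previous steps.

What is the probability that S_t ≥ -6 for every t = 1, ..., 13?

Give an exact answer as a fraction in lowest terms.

Let f(t,s) = #length-t paths at position s with S_1..S_t all ≥ -6.
f(t,s) = f(t-1,s-1) + f(t-1,s+1) for s ≥ -6; f(t,s) = 0 for s < -6.
t=0: f(0,0)=1
t=1: f(1,-1)=1 f(1,1)=1
t=2: f(2,-2)=1 f(2,0)=2 f(2,2)=1
t=3: f(3,-3)=1 f(3,-1)=3 f(3,1)=3 f(3,3)=1
t=4: f(4,-4)=1 f(4,-2)=4 f(4,0)=6 f(4,2)=4 f(4,4)=1
t=5: f(5,-5)=1 f(5,-3)=5 f(5,-1)=10 f(5,1)=10 f(5,3)=5 f(5,5)=1
t=6: f(6,-6)=1 f(6,-4)=6 f(6,-2)=15 f(6,0)=20 f(6,2)=15 f(6,4)=6 f(6,6)=1
t=7: f(7,-5)=7 f(7,-3)=21 f(7,-1)=35 f(7,1)=35 f(7,3)=21 f(7,5)=7 f(7,7)=1
t=8: f(8,-6)=7 f(8,-4)=28 f(8,-2)=56 f(8,0)=70 f(8,2)=56 f(8,4)=28 f(8,6)=8 f(8,8)=1
t=9: f(9,-5)=35 f(9,-3)=84 f(9,-1)=126 f(9,1)=126 f(9,3)=84 f(9,5)=36 f(9,7)=9 f(9,9)=1
t=10: f(10,-6)=35 f(10,-4)=119 f(10,-2)=210 f(10,0)=252 f(10,2)=210 f(10,4)=120 f(10,6)=45 f(10,8)=10 f(10,10)=1
t=11: f(11,-5)=154 f(11,-3)=329 f(11,-1)=462 f(11,1)=462 f(11,3)=330 f(11,5)=165 f(11,7)=55 f(11,9)=11 f(11,11)=1
t=12: f(12,-6)=154 f(12,-4)=483 f(12,-2)=791 f(12,0)=924 f(12,2)=792 f(12,4)=495 f(12,6)=220 f(12,8)=66 f(12,10)=12 f(12,12)=1
t=13: f(13,-5)=637 f(13,-3)=1274 f(13,-1)=1715 f(13,1)=1716 f(13,3)=1287 f(13,5)=715 f(13,7)=286 f(13,9)=78 f(13,11)=13 f(13,13)=1
Σ_s f(13,s) = 7722
P = 7722/8192 = 3861/4096

Answer: 3861/4096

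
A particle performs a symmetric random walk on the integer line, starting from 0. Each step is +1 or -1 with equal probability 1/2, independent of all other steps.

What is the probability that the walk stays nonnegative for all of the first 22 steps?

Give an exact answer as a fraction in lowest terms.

Let f(t,s) = #length-t paths at position s with S_1..S_t all ≥ 0.
f(t,s) = f(t-1,s-1) + f(t-1,s+1) for s ≥ 0; f(t,s) = 0 for s < 0.
t=0: f(0,0)=1
t=1: f(1,1)=1
t=2: f(2,0)=1 f(2,2)=1
t=3: f(3,1)=2 f(3,3)=1
t=4: f(4,0)=2 f(4,2)=3 f(4,4)=1
t=5: f(5,1)=5 f(5,3)=4 f(5,5)=1
t=6: f(6,0)=5 f(6,2)=9 f(6,4)=5 f(6,6)=1
t=7: f(7,1)=14 f(7,3)=14 f(7,5)=6 f(7,7)=1
t=8: f(8,0)=14 f(8,2)=28 f(8,4)=20 f(8,6)=7 f(8,8)=1
t=9: f(9,1)=42 f(9,3)=48 f(9,5)=27 f(9,7)=8 f(9,9)=1
t=10: f(10,0)=42 f(10,2)=90 f(10,4)=75 f(10,6)=35 f(10,8)=9 f(10,10)=1
t=11: f(11,1)=132 f(11,3)=165 f(11,5)=110 f(11,7)=44 f(11,9)=10 f(11,11)=1
t=12: f(12,0)=132 f(12,2)=297 f(12,4)=275 f(12,6)=154 f(12,8)=54 f(12,10)=11 f(12,12)=1
t=13: f(13,1)=429 f(13,3)=572 f(13,5)=429 f(13,7)=208 f(13,9)=65 f(13,11)=12 f(13,13)=1
t=14: f(14,0)=429 f(14,2)=1001 f(14,4)=1001 f(14,6)=637 f(14,8)=273 f(14,10)=77 f(14,12)=13 f(14,14)=1
t=15: f(15,1)=1430 f(15,3)=2002 f(15,5)=1638 f(15,7)=910 f(15,9)=350 f(15,11)=90 f(15,13)=14 f(15,15)=1
t=16: f(16,0)=1430 f(16,2)=3432 f(16,4)=3640 f(16,6)=2548 f(16,8)=1260 f(16,10)=440 f(16,12)=104 f(16,14)=15 f(16,16)=1
t=17: f(17,1)=4862 f(17,3)=7072 f(17,5)=6188 f(17,7)=3808 f(17,9)=1700 f(17,11)=544 f(17,13)=119 f(17,15)=16 f(17,17)=1
t=18: f(18,0)=4862 f(18,2)=11934 f(18,4)=13260 f(18,6)=9996 f(18,8)=5508 f(18,10)=2244 f(18,12)=663 f(18,14)=135 f(18,16)=17 f(18,18)=1
t=19: f(19,1)=16796 f(19,3)=25194 f(19,5)=23256 f(19,7)=15504 f(19,9)=7752 f(19,11)=2907 f(19,13)=798 f(19,15)=152 f(19,17)=18 f(19,19)=1
t=20: f(20,0)=16796 f(20,2)=41990 f(20,4)=48450 f(20,6)=38760 f(20,8)=23256 f(20,10)=10659 f(20,12)=3705 f(20,14)=950 f(20,16)=170 f(20,18)=19 f(20,20)=1
t=21: f(21,1)=58786 f(21,3)=90440 f(21,5)=87210 f(21,7)=62016 f(21,9)=33915 f(21,11)=14364 f(21,13)=4655 f(21,15)=1120 f(21,17)=189 f(21,19)=20 f(21,21)=1
t=22: f(22,0)=58786 f(22,2)=149226 f(22,4)=177650 f(22,6)=149226 f(22,8)=95931 f(22,10)=48279 f(22,12)=19019 f(22,14)=5775 f(22,16)=1309 f(22,18)=209 f(22,20)=21 f(22,22)=1
Σ_s f(22,s) = 705432
P = 705432/4194304 = 88179/524288

Answer: 88179/524288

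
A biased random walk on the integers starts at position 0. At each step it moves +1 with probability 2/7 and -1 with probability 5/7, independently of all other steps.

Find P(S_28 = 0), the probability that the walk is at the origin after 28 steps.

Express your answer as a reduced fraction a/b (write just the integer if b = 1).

Answer: 4011660000000000000000/459986536544739960976801

Derivation:
To be at 0 after 28 steps: need exactly 14 steps of +1 and 14 of -1.
Number of such sequences: C(28,14) = 40116600
Each has probability (2/7)^14 · (5/7)^14 = 100000000000000/459986536544739960976801
P = 40116600 · 100000000000000/459986536544739960976801 = 4011660000000000000000/459986536544739960976801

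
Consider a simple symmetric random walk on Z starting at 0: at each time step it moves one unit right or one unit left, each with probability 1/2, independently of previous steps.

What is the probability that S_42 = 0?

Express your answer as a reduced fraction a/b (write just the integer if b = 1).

To return to 0 after 42 steps: need exactly 21 steps of +1 and 21 of -1.
Favorable paths: C(42,21) = 538257874440
Total paths: 2^42 = 4398046511104
P = 538257874440/4398046511104 = 67282234305/549755813888

Answer: 67282234305/549755813888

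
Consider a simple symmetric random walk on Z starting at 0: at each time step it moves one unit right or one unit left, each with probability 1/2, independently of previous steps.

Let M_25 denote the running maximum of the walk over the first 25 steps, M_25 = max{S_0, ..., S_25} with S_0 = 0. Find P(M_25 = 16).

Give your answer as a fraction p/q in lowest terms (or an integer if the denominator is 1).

Let M_25 = max(S_0,...,S_25). Use the reflection principle: for j ≥ 1, #{paths with M_25 ≥ j} = #{S_25 ≥ j} + #{S_25 ≥ j+1}.
By reflection, #{M_25 ≥ 16} = #{S_25 ≥ 16} + #{S_25 ≥ 17} = 15276 + 15276 = 30552.
#{M_25 ≥ 17} = #{S_25 ≥ 17} + #{S_25 ≥ 18} = 15276 + 2626 = 17902.
#{M_25 = 16} = 30552 - 17902 = 12650.
P(M_25 = 16) = 12650/33554432 = 6325/16777216

Answer: 6325/16777216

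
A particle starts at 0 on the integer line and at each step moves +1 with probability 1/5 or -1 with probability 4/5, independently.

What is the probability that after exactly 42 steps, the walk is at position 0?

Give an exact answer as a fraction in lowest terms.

Answer: 473456633351019379556352/45474735088646411895751953125

Derivation:
To be at 0 after 42 steps: need exactly 21 steps of +1 and 21 of -1.
Number of such sequences: C(42,21) = 538257874440
Each has probability (1/5)^21 · (4/5)^21 = 4398046511104/227373675443232059478759765625
P = 538257874440 · 4398046511104/227373675443232059478759765625 = 473456633351019379556352/45474735088646411895751953125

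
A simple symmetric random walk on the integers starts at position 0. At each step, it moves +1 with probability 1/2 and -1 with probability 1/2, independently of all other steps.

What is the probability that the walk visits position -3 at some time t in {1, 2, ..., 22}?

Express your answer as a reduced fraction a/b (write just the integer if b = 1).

Answer: 548895/1048576

Derivation:
Count via complement. Let g(t,s) = #length-t paths at position s with S_1..S_t all ≠ -3.
g(t,s) = g(t-1,s-1) + g(t-1,s+1) for s ≠ -3; g(t,-3) = 0.
t=0: g(0,0)=1
t=1: g(1,-1)=1 g(1,1)=1
t=2: g(2,-2)=1 g(2,0)=2 g(2,2)=1
t=3: g(3,-1)=3 g(3,1)=3 g(3,3)=1
t=4: g(4,-2)=3 g(4,0)=6 g(4,2)=4 g(4,4)=1
t=5: g(5,-1)=9 g(5,1)=10 g(5,3)=5 g(5,5)=1
t=6: g(6,-2)=9 g(6,0)=19 g(6,2)=15 g(6,4)=6 g(6,6)=1
t=7: g(7,-1)=28 g(7,1)=34 g(7,3)=21 g(7,5)=7 g(7,7)=1
t=8: g(8,-2)=28 g(8,0)=62 g(8,2)=55 g(8,4)=28 g(8,6)=8 g(8,8)=1
t=9: g(9,-1)=90 g(9,1)=117 g(9,3)=83 g(9,5)=36 g(9,7)=9 g(9,9)=1
t=10: g(10,-2)=90 g(10,0)=207 g(10,2)=200 g(10,4)=119 g(10,6)=45 g(10,8)=10 g(10,10)=1
t=11: g(11,-1)=297 g(11,1)=407 g(11,3)=319 g(11,5)=164 g(11,7)=55 g(11,9)=11 g(11,11)=1
t=12: g(12,-2)=297 g(12,0)=704 g(12,2)=726 g(12,4)=483 g(12,6)=219 g(12,8)=66 g(12,10)=12 g(12,12)=1
t=13: g(13,-1)=1001 g(13,1)=1430 g(13,3)=1209 g(13,5)=702 g(13,7)=285 g(13,9)=78 g(13,11)=13 g(13,13)=1
t=14: g(14,-2)=1001 g(14,0)=2431 g(14,2)=2639 g(14,4)=1911 g(14,6)=987 g(14,8)=363 g(14,10)=91 g(14,12)=14 g(14,14)=1
t=15: g(15,-1)=3432 g(15,1)=5070 g(15,3)=4550 g(15,5)=2898 g(15,7)=1350 g(15,9)=454 g(15,11)=105 g(15,13)=15 g(15,15)=1
t=16: g(16,-2)=3432 g(16,0)=8502 g(16,2)=9620 g(16,4)=7448 g(16,6)=4248 g(16,8)=1804 g(16,10)=559 g(16,12)=120 g(16,14)=16 g(16,16)=1
t=17: g(17,-1)=11934 g(17,1)=18122 g(17,3)=17068 g(17,5)=11696 g(17,7)=6052 g(17,9)=2363 g(17,11)=679 g(17,13)=136 g(17,15)=17 g(17,17)=1
t=18: g(18,-2)=11934 g(18,0)=30056 g(18,2)=35190 g(18,4)=28764 g(18,6)=17748 g(18,8)=8415 g(18,10)=3042 g(18,12)=815 g(18,14)=153 g(18,16)=18 g(18,18)=1
t=19: g(19,-1)=41990 g(19,1)=65246 g(19,3)=63954 g(19,5)=46512 g(19,7)=26163 g(19,9)=11457 g(19,11)=3857 g(19,13)=968 g(19,15)=171 g(19,17)=19 g(19,19)=1
t=20: g(20,-2)=41990 g(20,0)=107236 g(20,2)=129200 g(20,4)=110466 g(20,6)=72675 g(20,8)=37620 g(20,10)=15314 g(20,12)=4825 g(20,14)=1139 g(20,16)=190 g(20,18)=20 g(20,20)=1
t=21: g(21,-1)=149226 g(21,1)=236436 g(21,3)=239666 g(21,5)=183141 g(21,7)=110295 g(21,9)=52934 g(21,11)=20139 g(21,13)=5964 g(21,15)=1329 g(21,17)=210 g(21,19)=21 g(21,21)=1
t=22: g(22,-2)=149226 g(22,0)=385662 g(22,2)=476102 g(22,4)=422807 g(22,6)=293436 g(22,8)=163229 g(22,10)=73073 g(22,12)=26103 g(22,14)=7293 g(22,16)=1539 g(22,18)=231 g(22,20)=22 g(22,22)=1
Paths never hitting -3: Σ_s g(22,s) = 1998724
Paths hitting -3: 2^22 - 1998724 = 2195580
P = 2195580/4194304 = 548895/1048576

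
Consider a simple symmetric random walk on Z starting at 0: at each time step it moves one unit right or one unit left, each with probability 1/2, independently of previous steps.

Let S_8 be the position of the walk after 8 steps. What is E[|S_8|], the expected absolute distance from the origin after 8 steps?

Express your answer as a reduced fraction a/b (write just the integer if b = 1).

Answer: 35/16

Derivation:
S_8 takes values m ≡ 0 (mod 2) with |m| ≤ 8; P(S_8=m) = C(8,(8+m)/2)/2^8.
Total paths: 2^8 = 256
Distribution: P(S=-8)=1/256, P(S=-6)=8/256, P(S=-4)=28/256, P(S=-2)=56/256, P(S=0)=70/256, P(S=2)=56/256, P(S=4)=28/256, P(S=6)=8/256, P(S=8)=1/256
E[|S_8|] = Σ_m |m|·P(S_8=m) = 560/256 = 35/16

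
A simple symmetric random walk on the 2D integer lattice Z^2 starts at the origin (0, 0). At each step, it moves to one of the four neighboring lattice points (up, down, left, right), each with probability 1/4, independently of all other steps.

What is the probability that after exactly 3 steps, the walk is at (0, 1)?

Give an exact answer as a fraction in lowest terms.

Let h be the number of horizontal steps (so 3-h are vertical). To end at (0,1) need (h+0)/2 right-steps and ((3-h)+1)/2 up-steps.
Sum over h with 0 ≤ h ≤ 2, h ≡ 0 (mod 2), 3-h ≡ 1 (mod 2):
h=0: C(3,0)·C(0,0)·C(3,2) = 1·1·3 = 3
h=2: C(3,2)·C(2,1)·C(1,1) = 3·2·1 = 6
Total favorable: 9
Total paths: 4^3 = 64
P = 9/64 = 9/64

Answer: 9/64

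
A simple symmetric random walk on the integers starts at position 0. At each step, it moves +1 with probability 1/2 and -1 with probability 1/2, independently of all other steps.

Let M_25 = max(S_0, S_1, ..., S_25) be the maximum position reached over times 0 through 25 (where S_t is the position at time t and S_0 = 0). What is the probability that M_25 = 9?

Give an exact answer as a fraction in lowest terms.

Answer: 1081575/33554432

Derivation:
Let M_25 = max(S_0,...,S_25). Use the reflection principle: for j ≥ 1, #{paths with M_25 ≥ j} = #{S_25 ≥ j} + #{S_25 ≥ j+1}.
By reflection, #{M_25 ≥ 9} = #{S_25 ≥ 9} + #{S_25 ≥ 10} = 1807781 + 726206 = 2533987.
#{M_25 ≥ 10} = #{S_25 ≥ 10} + #{S_25 ≥ 11} = 726206 + 726206 = 1452412.
#{M_25 = 9} = 2533987 - 1452412 = 1081575.
P(M_25 = 9) = 1081575/33554432 = 1081575/33554432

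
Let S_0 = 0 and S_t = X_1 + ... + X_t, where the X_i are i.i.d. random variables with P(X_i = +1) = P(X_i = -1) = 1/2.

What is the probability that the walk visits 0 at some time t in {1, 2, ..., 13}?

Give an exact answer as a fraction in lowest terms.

Answer: 793/1024

Derivation:
Count via complement. Let g(t,s) = #length-t paths at position s with S_1..S_t all ≠ 0.
g(t,s) = g(t-1,s-1) + g(t-1,s+1) for s ≠ 0; g(t,0) = 0.
t=0: g(0,0)=1
t=1: g(1,-1)=1 g(1,1)=1
t=2: g(2,-2)=1 g(2,2)=1
t=3: g(3,-3)=1 g(3,-1)=1 g(3,1)=1 g(3,3)=1
t=4: g(4,-4)=1 g(4,-2)=2 g(4,2)=2 g(4,4)=1
t=5: g(5,-5)=1 g(5,-3)=3 g(5,-1)=2 g(5,1)=2 g(5,3)=3 g(5,5)=1
t=6: g(6,-6)=1 g(6,-4)=4 g(6,-2)=5 g(6,2)=5 g(6,4)=4 g(6,6)=1
t=7: g(7,-7)=1 g(7,-5)=5 g(7,-3)=9 g(7,-1)=5 g(7,1)=5 g(7,3)=9 g(7,5)=5 g(7,7)=1
t=8: g(8,-8)=1 g(8,-6)=6 g(8,-4)=14 g(8,-2)=14 g(8,2)=14 g(8,4)=14 g(8,6)=6 g(8,8)=1
t=9: g(9,-9)=1 g(9,-7)=7 g(9,-5)=20 g(9,-3)=28 g(9,-1)=14 g(9,1)=14 g(9,3)=28 g(9,5)=20 g(9,7)=7 g(9,9)=1
t=10: g(10,-10)=1 g(10,-8)=8 g(10,-6)=27 g(10,-4)=48 g(10,-2)=42 g(10,2)=42 g(10,4)=48 g(10,6)=27 g(10,8)=8 g(10,10)=1
t=11: g(11,-11)=1 g(11,-9)=9 g(11,-7)=35 g(11,-5)=75 g(11,-3)=90 g(11,-1)=42 g(11,1)=42 g(11,3)=90 g(11,5)=75 g(11,7)=35 g(11,9)=9 g(11,11)=1
t=12: g(12,-12)=1 g(12,-10)=10 g(12,-8)=44 g(12,-6)=110 g(12,-4)=165 g(12,-2)=132 g(12,2)=132 g(12,4)=165 g(12,6)=110 g(12,8)=44 g(12,10)=10 g(12,12)=1
t=13: g(13,-13)=1 g(13,-11)=11 g(13,-9)=54 g(13,-7)=154 g(13,-5)=275 g(13,-3)=297 g(13,-1)=132 g(13,1)=132 g(13,3)=297 g(13,5)=275 g(13,7)=154 g(13,9)=54 g(13,11)=11 g(13,13)=1
Paths never hitting 0: Σ_s g(13,s) = 1848
Paths hitting 0: 2^13 - 1848 = 6344
P = 6344/8192 = 793/1024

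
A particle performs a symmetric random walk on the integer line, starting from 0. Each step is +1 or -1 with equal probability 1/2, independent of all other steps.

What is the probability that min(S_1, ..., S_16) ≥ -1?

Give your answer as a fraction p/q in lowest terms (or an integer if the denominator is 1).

Let f(t,s) = #length-t paths at position s with S_1..S_t all ≥ -1.
f(t,s) = f(t-1,s-1) + f(t-1,s+1) for s ≥ -1; f(t,s) = 0 for s < -1.
t=0: f(0,0)=1
t=1: f(1,-1)=1 f(1,1)=1
t=2: f(2,0)=2 f(2,2)=1
t=3: f(3,-1)=2 f(3,1)=3 f(3,3)=1
t=4: f(4,0)=5 f(4,2)=4 f(4,4)=1
t=5: f(5,-1)=5 f(5,1)=9 f(5,3)=5 f(5,5)=1
t=6: f(6,0)=14 f(6,2)=14 f(6,4)=6 f(6,6)=1
t=7: f(7,-1)=14 f(7,1)=28 f(7,3)=20 f(7,5)=7 f(7,7)=1
t=8: f(8,0)=42 f(8,2)=48 f(8,4)=27 f(8,6)=8 f(8,8)=1
t=9: f(9,-1)=42 f(9,1)=90 f(9,3)=75 f(9,5)=35 f(9,7)=9 f(9,9)=1
t=10: f(10,0)=132 f(10,2)=165 f(10,4)=110 f(10,6)=44 f(10,8)=10 f(10,10)=1
t=11: f(11,-1)=132 f(11,1)=297 f(11,3)=275 f(11,5)=154 f(11,7)=54 f(11,9)=11 f(11,11)=1
t=12: f(12,0)=429 f(12,2)=572 f(12,4)=429 f(12,6)=208 f(12,8)=65 f(12,10)=12 f(12,12)=1
t=13: f(13,-1)=429 f(13,1)=1001 f(13,3)=1001 f(13,5)=637 f(13,7)=273 f(13,9)=77 f(13,11)=13 f(13,13)=1
t=14: f(14,0)=1430 f(14,2)=2002 f(14,4)=1638 f(14,6)=910 f(14,8)=350 f(14,10)=90 f(14,12)=14 f(14,14)=1
t=15: f(15,-1)=1430 f(15,1)=3432 f(15,3)=3640 f(15,5)=2548 f(15,7)=1260 f(15,9)=440 f(15,11)=104 f(15,13)=15 f(15,15)=1
t=16: f(16,0)=4862 f(16,2)=7072 f(16,4)=6188 f(16,6)=3808 f(16,8)=1700 f(16,10)=544 f(16,12)=119 f(16,14)=16 f(16,16)=1
Σ_s f(16,s) = 24310
P = 24310/65536 = 12155/32768

Answer: 12155/32768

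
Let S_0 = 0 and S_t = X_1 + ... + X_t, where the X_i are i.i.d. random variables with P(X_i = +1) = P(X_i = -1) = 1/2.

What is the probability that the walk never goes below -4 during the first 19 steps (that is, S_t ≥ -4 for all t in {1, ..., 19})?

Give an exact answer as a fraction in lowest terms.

Answer: 96577/131072

Derivation:
Let f(t,s) = #length-t paths at position s with S_1..S_t all ≥ -4.
f(t,s) = f(t-1,s-1) + f(t-1,s+1) for s ≥ -4; f(t,s) = 0 for s < -4.
t=0: f(0,0)=1
t=1: f(1,-1)=1 f(1,1)=1
t=2: f(2,-2)=1 f(2,0)=2 f(2,2)=1
t=3: f(3,-3)=1 f(3,-1)=3 f(3,1)=3 f(3,3)=1
t=4: f(4,-4)=1 f(4,-2)=4 f(4,0)=6 f(4,2)=4 f(4,4)=1
t=5: f(5,-3)=5 f(5,-1)=10 f(5,1)=10 f(5,3)=5 f(5,5)=1
t=6: f(6,-4)=5 f(6,-2)=15 f(6,0)=20 f(6,2)=15 f(6,4)=6 f(6,6)=1
t=7: f(7,-3)=20 f(7,-1)=35 f(7,1)=35 f(7,3)=21 f(7,5)=7 f(7,7)=1
t=8: f(8,-4)=20 f(8,-2)=55 f(8,0)=70 f(8,2)=56 f(8,4)=28 f(8,6)=8 f(8,8)=1
t=9: f(9,-3)=75 f(9,-1)=125 f(9,1)=126 f(9,3)=84 f(9,5)=36 f(9,7)=9 f(9,9)=1
t=10: f(10,-4)=75 f(10,-2)=200 f(10,0)=251 f(10,2)=210 f(10,4)=120 f(10,6)=45 f(10,8)=10 f(10,10)=1
t=11: f(11,-3)=275 f(11,-1)=451 f(11,1)=461 f(11,3)=330 f(11,5)=165 f(11,7)=55 f(11,9)=11 f(11,11)=1
t=12: f(12,-4)=275 f(12,-2)=726 f(12,0)=912 f(12,2)=791 f(12,4)=495 f(12,6)=220 f(12,8)=66 f(12,10)=12 f(12,12)=1
t=13: f(13,-3)=1001 f(13,-1)=1638 f(13,1)=1703 f(13,3)=1286 f(13,5)=715 f(13,7)=286 f(13,9)=78 f(13,11)=13 f(13,13)=1
t=14: f(14,-4)=1001 f(14,-2)=2639 f(14,0)=3341 f(14,2)=2989 f(14,4)=2001 f(14,6)=1001 f(14,8)=364 f(14,10)=91 f(14,12)=14 f(14,14)=1
t=15: f(15,-3)=3640 f(15,-1)=5980 f(15,1)=6330 f(15,3)=4990 f(15,5)=3002 f(15,7)=1365 f(15,9)=455 f(15,11)=105 f(15,13)=15 f(15,15)=1
t=16: f(16,-4)=3640 f(16,-2)=9620 f(16,0)=12310 f(16,2)=11320 f(16,4)=7992 f(16,6)=4367 f(16,8)=1820 f(16,10)=560 f(16,12)=120 f(16,14)=16 f(16,16)=1
t=17: f(17,-3)=13260 f(17,-1)=21930 f(17,1)=23630 f(17,3)=19312 f(17,5)=12359 f(17,7)=6187 f(17,9)=2380 f(17,11)=680 f(17,13)=136 f(17,15)=17 f(17,17)=1
t=18: f(18,-4)=13260 f(18,-2)=35190 f(18,0)=45560 f(18,2)=42942 f(18,4)=31671 f(18,6)=18546 f(18,8)=8567 f(18,10)=3060 f(18,12)=816 f(18,14)=153 f(18,16)=18 f(18,18)=1
t=19: f(19,-3)=48450 f(19,-1)=80750 f(19,1)=88502 f(19,3)=74613 f(19,5)=50217 f(19,7)=27113 f(19,9)=11627 f(19,11)=3876 f(19,13)=969 f(19,15)=171 f(19,17)=19 f(19,19)=1
Σ_s f(19,s) = 386308
P = 386308/524288 = 96577/131072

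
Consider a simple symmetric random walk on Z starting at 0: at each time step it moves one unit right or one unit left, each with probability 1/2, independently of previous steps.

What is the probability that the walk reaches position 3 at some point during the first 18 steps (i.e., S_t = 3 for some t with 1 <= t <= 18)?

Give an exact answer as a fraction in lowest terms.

Count via complement. Let g(t,s) = #length-t paths at position s with S_1..S_t all ≠ 3.
g(t,s) = g(t-1,s-1) + g(t-1,s+1) for s ≠ 3; g(t,3) = 0.
t=0: g(0,0)=1
t=1: g(1,-1)=1 g(1,1)=1
t=2: g(2,-2)=1 g(2,0)=2 g(2,2)=1
t=3: g(3,-3)=1 g(3,-1)=3 g(3,1)=3
t=4: g(4,-4)=1 g(4,-2)=4 g(4,0)=6 g(4,2)=3
t=5: g(5,-5)=1 g(5,-3)=5 g(5,-1)=10 g(5,1)=9
t=6: g(6,-6)=1 g(6,-4)=6 g(6,-2)=15 g(6,0)=19 g(6,2)=9
t=7: g(7,-7)=1 g(7,-5)=7 g(7,-3)=21 g(7,-1)=34 g(7,1)=28
t=8: g(8,-8)=1 g(8,-6)=8 g(8,-4)=28 g(8,-2)=55 g(8,0)=62 g(8,2)=28
t=9: g(9,-9)=1 g(9,-7)=9 g(9,-5)=36 g(9,-3)=83 g(9,-1)=117 g(9,1)=90
t=10: g(10,-10)=1 g(10,-8)=10 g(10,-6)=45 g(10,-4)=119 g(10,-2)=200 g(10,0)=207 g(10,2)=90
t=11: g(11,-11)=1 g(11,-9)=11 g(11,-7)=55 g(11,-5)=164 g(11,-3)=319 g(11,-1)=407 g(11,1)=297
t=12: g(12,-12)=1 g(12,-10)=12 g(12,-8)=66 g(12,-6)=219 g(12,-4)=483 g(12,-2)=726 g(12,0)=704 g(12,2)=297
t=13: g(13,-13)=1 g(13,-11)=13 g(13,-9)=78 g(13,-7)=285 g(13,-5)=702 g(13,-3)=1209 g(13,-1)=1430 g(13,1)=1001
t=14: g(14,-14)=1 g(14,-12)=14 g(14,-10)=91 g(14,-8)=363 g(14,-6)=987 g(14,-4)=1911 g(14,-2)=2639 g(14,0)=2431 g(14,2)=1001
t=15: g(15,-15)=1 g(15,-13)=15 g(15,-11)=105 g(15,-9)=454 g(15,-7)=1350 g(15,-5)=2898 g(15,-3)=4550 g(15,-1)=5070 g(15,1)=3432
t=16: g(16,-16)=1 g(16,-14)=16 g(16,-12)=120 g(16,-10)=559 g(16,-8)=1804 g(16,-6)=4248 g(16,-4)=7448 g(16,-2)=9620 g(16,0)=8502 g(16,2)=3432
t=17: g(17,-17)=1 g(17,-15)=17 g(17,-13)=136 g(17,-11)=679 g(17,-9)=2363 g(17,-7)=6052 g(17,-5)=11696 g(17,-3)=17068 g(17,-1)=18122 g(17,1)=11934
t=18: g(18,-18)=1 g(18,-16)=18 g(18,-14)=153 g(18,-12)=815 g(18,-10)=3042 g(18,-8)=8415 g(18,-6)=17748 g(18,-4)=28764 g(18,-2)=35190 g(18,0)=30056 g(18,2)=11934
Paths never hitting 3: Σ_s g(18,s) = 136136
Paths hitting 3: 2^18 - 136136 = 126008
P = 126008/262144 = 15751/32768

Answer: 15751/32768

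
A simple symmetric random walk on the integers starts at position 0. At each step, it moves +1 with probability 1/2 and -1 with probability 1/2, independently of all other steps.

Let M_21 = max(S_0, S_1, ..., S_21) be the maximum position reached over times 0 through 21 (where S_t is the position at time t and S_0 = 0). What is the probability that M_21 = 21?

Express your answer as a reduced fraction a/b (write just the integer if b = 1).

Let M_21 = max(S_0,...,S_21). Use the reflection principle: for j ≥ 1, #{paths with M_21 ≥ j} = #{S_21 ≥ j} + #{S_21 ≥ j+1}.
By reflection, #{M_21 ≥ 21} = #{S_21 ≥ 21} + #{S_21 ≥ 22} = 1 + 0 = 1.
#{M_21 ≥ 22} = #{S_21 ≥ 22} + #{S_21 ≥ 23} = 0 + 0 = 0.
#{M_21 = 21} = 1 - 0 = 1.
P(M_21 = 21) = 1/2097152 = 1/2097152

Answer: 1/2097152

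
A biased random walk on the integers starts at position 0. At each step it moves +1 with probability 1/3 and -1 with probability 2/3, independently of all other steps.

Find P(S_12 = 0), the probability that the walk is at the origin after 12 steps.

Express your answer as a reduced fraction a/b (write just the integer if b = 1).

Answer: 19712/177147

Derivation:
To be at 0 after 12 steps: need exactly 6 steps of +1 and 6 of -1.
Number of such sequences: C(12,6) = 924
Each has probability (1/3)^6 · (2/3)^6 = 64/531441
P = 924 · 64/531441 = 19712/177147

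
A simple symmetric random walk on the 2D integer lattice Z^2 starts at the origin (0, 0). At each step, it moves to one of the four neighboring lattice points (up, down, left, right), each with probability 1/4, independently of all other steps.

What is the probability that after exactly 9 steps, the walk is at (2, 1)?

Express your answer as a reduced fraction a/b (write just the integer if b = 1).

Let h be the number of horizontal steps (so 9-h are vertical). To end at (2,1) need (h+2)/2 right-steps and ((9-h)+1)/2 up-steps.
Sum over h with 2 ≤ h ≤ 8, h ≡ 0 (mod 2), 9-h ≡ 1 (mod 2):
h=2: C(9,2)·C(2,2)·C(7,4) = 36·1·35 = 1260
h=4: C(9,4)·C(4,3)·C(5,3) = 126·4·10 = 5040
h=6: C(9,6)·C(6,4)·C(3,2) = 84·15·3 = 3780
h=8: C(9,8)·C(8,5)·C(1,1) = 9·56·1 = 504
Total favorable: 10584
Total paths: 4^9 = 262144
P = 10584/262144 = 1323/32768

Answer: 1323/32768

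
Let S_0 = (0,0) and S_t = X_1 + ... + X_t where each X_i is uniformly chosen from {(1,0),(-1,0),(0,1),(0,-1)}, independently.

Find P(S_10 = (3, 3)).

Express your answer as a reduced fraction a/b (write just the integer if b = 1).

Answer: 2835/262144

Derivation:
Let h be the number of horizontal steps (so 10-h are vertical). To end at (3,3) need (h+3)/2 right-steps and ((10-h)+3)/2 up-steps.
Sum over h with 3 ≤ h ≤ 7, h ≡ 1 (mod 2), 10-h ≡ 1 (mod 2):
h=3: C(10,3)·C(3,3)·C(7,5) = 120·1·21 = 2520
h=5: C(10,5)·C(5,4)·C(5,4) = 252·5·5 = 6300
h=7: C(10,7)·C(7,5)·C(3,3) = 120·21·1 = 2520
Total favorable: 11340
Total paths: 4^10 = 1048576
P = 11340/1048576 = 2835/262144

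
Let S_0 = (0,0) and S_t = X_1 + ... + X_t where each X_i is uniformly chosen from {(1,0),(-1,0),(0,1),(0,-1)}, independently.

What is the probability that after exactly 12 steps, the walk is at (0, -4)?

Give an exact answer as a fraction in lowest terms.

Answer: 245025/16777216

Derivation:
Let h be the number of horizontal steps (so 12-h are vertical). To end at (0,-4) need (h+0)/2 right-steps and ((12-h)-4)/2 up-steps.
Sum over h with 0 ≤ h ≤ 8, h ≡ 0 (mod 2), 12-h ≡ 0 (mod 2):
h=0: C(12,0)·C(0,0)·C(12,4) = 1·1·495 = 495
h=2: C(12,2)·C(2,1)·C(10,3) = 66·2·120 = 15840
h=4: C(12,4)·C(4,2)·C(8,2) = 495·6·28 = 83160
h=6: C(12,6)·C(6,3)·C(6,1) = 924·20·6 = 110880
h=8: C(12,8)·C(8,4)·C(4,0) = 495·70·1 = 34650
Total favorable: 245025
Total paths: 4^12 = 16777216
P = 245025/16777216 = 245025/16777216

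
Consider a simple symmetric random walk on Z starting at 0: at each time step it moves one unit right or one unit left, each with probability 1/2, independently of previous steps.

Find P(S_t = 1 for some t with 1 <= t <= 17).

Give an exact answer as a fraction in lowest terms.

Count via complement. Let g(t,s) = #length-t paths at position s with S_1..S_t all ≠ 1.
g(t,s) = g(t-1,s-1) + g(t-1,s+1) for s ≠ 1; g(t,1) = 0.
t=0: g(0,0)=1
t=1: g(1,-1)=1
t=2: g(2,-2)=1 g(2,0)=1
t=3: g(3,-3)=1 g(3,-1)=2
t=4: g(4,-4)=1 g(4,-2)=3 g(4,0)=2
t=5: g(5,-5)=1 g(5,-3)=4 g(5,-1)=5
t=6: g(6,-6)=1 g(6,-4)=5 g(6,-2)=9 g(6,0)=5
t=7: g(7,-7)=1 g(7,-5)=6 g(7,-3)=14 g(7,-1)=14
t=8: g(8,-8)=1 g(8,-6)=7 g(8,-4)=20 g(8,-2)=28 g(8,0)=14
t=9: g(9,-9)=1 g(9,-7)=8 g(9,-5)=27 g(9,-3)=48 g(9,-1)=42
t=10: g(10,-10)=1 g(10,-8)=9 g(10,-6)=35 g(10,-4)=75 g(10,-2)=90 g(10,0)=42
t=11: g(11,-11)=1 g(11,-9)=10 g(11,-7)=44 g(11,-5)=110 g(11,-3)=165 g(11,-1)=132
t=12: g(12,-12)=1 g(12,-10)=11 g(12,-8)=54 g(12,-6)=154 g(12,-4)=275 g(12,-2)=297 g(12,0)=132
t=13: g(13,-13)=1 g(13,-11)=12 g(13,-9)=65 g(13,-7)=208 g(13,-5)=429 g(13,-3)=572 g(13,-1)=429
t=14: g(14,-14)=1 g(14,-12)=13 g(14,-10)=77 g(14,-8)=273 g(14,-6)=637 g(14,-4)=1001 g(14,-2)=1001 g(14,0)=429
t=15: g(15,-15)=1 g(15,-13)=14 g(15,-11)=90 g(15,-9)=350 g(15,-7)=910 g(15,-5)=1638 g(15,-3)=2002 g(15,-1)=1430
t=16: g(16,-16)=1 g(16,-14)=15 g(16,-12)=104 g(16,-10)=440 g(16,-8)=1260 g(16,-6)=2548 g(16,-4)=3640 g(16,-2)=3432 g(16,0)=1430
t=17: g(17,-17)=1 g(17,-15)=16 g(17,-13)=119 g(17,-11)=544 g(17,-9)=1700 g(17,-7)=3808 g(17,-5)=6188 g(17,-3)=7072 g(17,-1)=4862
Paths never hitting 1: Σ_s g(17,s) = 24310
Paths hitting 1: 2^17 - 24310 = 106762
P = 106762/131072 = 53381/65536

Answer: 53381/65536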